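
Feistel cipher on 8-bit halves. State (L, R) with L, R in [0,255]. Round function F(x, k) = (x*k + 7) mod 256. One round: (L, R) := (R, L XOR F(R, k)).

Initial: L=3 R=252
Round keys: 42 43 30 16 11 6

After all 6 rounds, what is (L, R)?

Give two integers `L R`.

Answer: 114 99

Derivation:
Round 1 (k=42): L=252 R=92
Round 2 (k=43): L=92 R=135
Round 3 (k=30): L=135 R=133
Round 4 (k=16): L=133 R=208
Round 5 (k=11): L=208 R=114
Round 6 (k=6): L=114 R=99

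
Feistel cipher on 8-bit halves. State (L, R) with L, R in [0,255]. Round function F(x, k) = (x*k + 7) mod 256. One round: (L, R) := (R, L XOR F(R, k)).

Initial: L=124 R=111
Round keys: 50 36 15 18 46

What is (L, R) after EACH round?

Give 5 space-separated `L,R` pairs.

Answer: 111,201 201,36 36,234 234,95 95,243

Derivation:
Round 1 (k=50): L=111 R=201
Round 2 (k=36): L=201 R=36
Round 3 (k=15): L=36 R=234
Round 4 (k=18): L=234 R=95
Round 5 (k=46): L=95 R=243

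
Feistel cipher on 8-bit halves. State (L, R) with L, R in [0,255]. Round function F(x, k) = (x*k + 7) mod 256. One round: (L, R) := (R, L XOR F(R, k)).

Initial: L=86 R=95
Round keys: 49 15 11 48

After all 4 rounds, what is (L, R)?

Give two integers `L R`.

Round 1 (k=49): L=95 R=96
Round 2 (k=15): L=96 R=248
Round 3 (k=11): L=248 R=207
Round 4 (k=48): L=207 R=47

Answer: 207 47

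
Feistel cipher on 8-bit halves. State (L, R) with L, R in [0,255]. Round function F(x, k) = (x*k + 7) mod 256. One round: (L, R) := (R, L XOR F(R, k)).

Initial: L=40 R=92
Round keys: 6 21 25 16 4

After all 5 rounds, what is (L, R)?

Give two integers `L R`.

Round 1 (k=6): L=92 R=7
Round 2 (k=21): L=7 R=198
Round 3 (k=25): L=198 R=90
Round 4 (k=16): L=90 R=97
Round 5 (k=4): L=97 R=209

Answer: 97 209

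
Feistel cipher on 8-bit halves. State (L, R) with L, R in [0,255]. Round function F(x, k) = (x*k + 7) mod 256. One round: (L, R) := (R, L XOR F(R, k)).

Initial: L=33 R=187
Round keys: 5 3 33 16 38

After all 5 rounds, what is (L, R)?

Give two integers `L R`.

Round 1 (k=5): L=187 R=143
Round 2 (k=3): L=143 R=15
Round 3 (k=33): L=15 R=121
Round 4 (k=16): L=121 R=152
Round 5 (k=38): L=152 R=238

Answer: 152 238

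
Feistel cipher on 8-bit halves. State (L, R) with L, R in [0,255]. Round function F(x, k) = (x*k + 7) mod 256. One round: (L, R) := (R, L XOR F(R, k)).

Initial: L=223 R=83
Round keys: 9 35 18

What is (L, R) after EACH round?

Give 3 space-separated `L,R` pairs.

Round 1 (k=9): L=83 R=45
Round 2 (k=35): L=45 R=125
Round 3 (k=18): L=125 R=252

Answer: 83,45 45,125 125,252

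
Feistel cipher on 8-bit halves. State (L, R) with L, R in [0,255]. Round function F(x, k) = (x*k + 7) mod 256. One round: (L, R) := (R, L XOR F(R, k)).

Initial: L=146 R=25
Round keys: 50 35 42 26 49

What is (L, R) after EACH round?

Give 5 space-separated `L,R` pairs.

Answer: 25,123 123,193 193,202 202,74 74,251

Derivation:
Round 1 (k=50): L=25 R=123
Round 2 (k=35): L=123 R=193
Round 3 (k=42): L=193 R=202
Round 4 (k=26): L=202 R=74
Round 5 (k=49): L=74 R=251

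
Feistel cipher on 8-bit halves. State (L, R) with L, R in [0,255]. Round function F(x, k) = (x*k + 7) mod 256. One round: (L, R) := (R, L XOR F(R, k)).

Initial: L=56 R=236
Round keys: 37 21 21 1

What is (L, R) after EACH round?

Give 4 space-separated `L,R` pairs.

Answer: 236,27 27,210 210,90 90,179

Derivation:
Round 1 (k=37): L=236 R=27
Round 2 (k=21): L=27 R=210
Round 3 (k=21): L=210 R=90
Round 4 (k=1): L=90 R=179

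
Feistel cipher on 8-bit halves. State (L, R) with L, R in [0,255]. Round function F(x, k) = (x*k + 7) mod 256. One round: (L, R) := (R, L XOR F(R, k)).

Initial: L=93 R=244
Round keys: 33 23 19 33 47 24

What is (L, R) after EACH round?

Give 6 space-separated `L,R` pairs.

Answer: 244,38 38,133 133,192 192,66 66,229 229,61

Derivation:
Round 1 (k=33): L=244 R=38
Round 2 (k=23): L=38 R=133
Round 3 (k=19): L=133 R=192
Round 4 (k=33): L=192 R=66
Round 5 (k=47): L=66 R=229
Round 6 (k=24): L=229 R=61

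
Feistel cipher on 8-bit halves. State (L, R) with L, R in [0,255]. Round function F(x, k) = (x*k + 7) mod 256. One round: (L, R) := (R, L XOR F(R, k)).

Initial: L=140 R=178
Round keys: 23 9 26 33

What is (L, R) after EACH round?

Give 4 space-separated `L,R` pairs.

Answer: 178,137 137,106 106,66 66,227

Derivation:
Round 1 (k=23): L=178 R=137
Round 2 (k=9): L=137 R=106
Round 3 (k=26): L=106 R=66
Round 4 (k=33): L=66 R=227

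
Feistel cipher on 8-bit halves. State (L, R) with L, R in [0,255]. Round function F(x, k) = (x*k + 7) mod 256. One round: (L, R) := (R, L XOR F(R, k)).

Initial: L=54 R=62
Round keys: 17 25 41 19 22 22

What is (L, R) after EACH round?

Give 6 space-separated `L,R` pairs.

Answer: 62,19 19,220 220,80 80,43 43,233 233,38

Derivation:
Round 1 (k=17): L=62 R=19
Round 2 (k=25): L=19 R=220
Round 3 (k=41): L=220 R=80
Round 4 (k=19): L=80 R=43
Round 5 (k=22): L=43 R=233
Round 6 (k=22): L=233 R=38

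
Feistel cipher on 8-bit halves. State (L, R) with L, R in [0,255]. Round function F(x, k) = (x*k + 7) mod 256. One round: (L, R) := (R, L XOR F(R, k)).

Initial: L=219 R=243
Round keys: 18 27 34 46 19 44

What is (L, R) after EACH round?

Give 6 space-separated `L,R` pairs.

Round 1 (k=18): L=243 R=198
Round 2 (k=27): L=198 R=26
Round 3 (k=34): L=26 R=189
Round 4 (k=46): L=189 R=231
Round 5 (k=19): L=231 R=145
Round 6 (k=44): L=145 R=20

Answer: 243,198 198,26 26,189 189,231 231,145 145,20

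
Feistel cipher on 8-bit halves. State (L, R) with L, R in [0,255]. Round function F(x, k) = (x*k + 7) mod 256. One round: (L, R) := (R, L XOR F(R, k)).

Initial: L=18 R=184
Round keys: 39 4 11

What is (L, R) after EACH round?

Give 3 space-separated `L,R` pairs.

Round 1 (k=39): L=184 R=29
Round 2 (k=4): L=29 R=195
Round 3 (k=11): L=195 R=117

Answer: 184,29 29,195 195,117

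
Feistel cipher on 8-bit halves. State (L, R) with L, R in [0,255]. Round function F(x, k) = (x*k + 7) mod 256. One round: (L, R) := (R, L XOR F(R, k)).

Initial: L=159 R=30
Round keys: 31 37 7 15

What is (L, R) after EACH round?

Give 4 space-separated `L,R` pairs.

Round 1 (k=31): L=30 R=54
Round 2 (k=37): L=54 R=203
Round 3 (k=7): L=203 R=162
Round 4 (k=15): L=162 R=78

Answer: 30,54 54,203 203,162 162,78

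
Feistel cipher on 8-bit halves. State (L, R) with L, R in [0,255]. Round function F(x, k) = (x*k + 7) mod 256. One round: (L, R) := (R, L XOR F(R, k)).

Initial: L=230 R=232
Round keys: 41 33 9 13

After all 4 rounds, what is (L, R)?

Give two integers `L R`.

Round 1 (k=41): L=232 R=201
Round 2 (k=33): L=201 R=24
Round 3 (k=9): L=24 R=22
Round 4 (k=13): L=22 R=61

Answer: 22 61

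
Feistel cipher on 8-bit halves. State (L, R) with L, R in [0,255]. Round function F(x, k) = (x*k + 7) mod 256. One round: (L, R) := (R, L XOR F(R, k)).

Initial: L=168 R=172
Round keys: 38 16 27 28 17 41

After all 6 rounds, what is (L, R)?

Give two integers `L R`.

Round 1 (k=38): L=172 R=39
Round 2 (k=16): L=39 R=219
Round 3 (k=27): L=219 R=7
Round 4 (k=28): L=7 R=16
Round 5 (k=17): L=16 R=16
Round 6 (k=41): L=16 R=135

Answer: 16 135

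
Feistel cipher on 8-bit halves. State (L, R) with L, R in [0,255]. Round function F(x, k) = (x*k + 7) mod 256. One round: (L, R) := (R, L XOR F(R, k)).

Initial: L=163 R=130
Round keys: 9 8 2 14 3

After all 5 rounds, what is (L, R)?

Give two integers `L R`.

Answer: 244 104

Derivation:
Round 1 (k=9): L=130 R=58
Round 2 (k=8): L=58 R=85
Round 3 (k=2): L=85 R=139
Round 4 (k=14): L=139 R=244
Round 5 (k=3): L=244 R=104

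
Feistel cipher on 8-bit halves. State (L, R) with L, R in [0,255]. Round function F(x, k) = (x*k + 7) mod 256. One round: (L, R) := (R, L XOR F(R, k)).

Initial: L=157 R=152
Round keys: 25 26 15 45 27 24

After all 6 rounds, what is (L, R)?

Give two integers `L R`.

Answer: 255 233

Derivation:
Round 1 (k=25): L=152 R=66
Round 2 (k=26): L=66 R=35
Round 3 (k=15): L=35 R=86
Round 4 (k=45): L=86 R=6
Round 5 (k=27): L=6 R=255
Round 6 (k=24): L=255 R=233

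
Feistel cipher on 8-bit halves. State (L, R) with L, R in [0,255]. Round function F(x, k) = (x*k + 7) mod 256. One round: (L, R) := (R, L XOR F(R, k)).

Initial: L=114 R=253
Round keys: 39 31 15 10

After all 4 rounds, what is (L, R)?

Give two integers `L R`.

Round 1 (k=39): L=253 R=224
Round 2 (k=31): L=224 R=218
Round 3 (k=15): L=218 R=45
Round 4 (k=10): L=45 R=19

Answer: 45 19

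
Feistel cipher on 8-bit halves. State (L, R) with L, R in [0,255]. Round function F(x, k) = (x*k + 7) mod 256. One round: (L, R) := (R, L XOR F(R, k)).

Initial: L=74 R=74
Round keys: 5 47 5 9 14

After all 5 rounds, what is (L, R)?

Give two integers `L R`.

Round 1 (k=5): L=74 R=51
Round 2 (k=47): L=51 R=46
Round 3 (k=5): L=46 R=222
Round 4 (k=9): L=222 R=251
Round 5 (k=14): L=251 R=31

Answer: 251 31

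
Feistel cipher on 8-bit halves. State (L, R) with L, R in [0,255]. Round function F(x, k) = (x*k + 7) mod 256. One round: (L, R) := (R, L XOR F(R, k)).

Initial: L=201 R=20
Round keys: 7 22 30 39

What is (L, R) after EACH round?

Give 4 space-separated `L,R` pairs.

Answer: 20,90 90,215 215,99 99,203

Derivation:
Round 1 (k=7): L=20 R=90
Round 2 (k=22): L=90 R=215
Round 3 (k=30): L=215 R=99
Round 4 (k=39): L=99 R=203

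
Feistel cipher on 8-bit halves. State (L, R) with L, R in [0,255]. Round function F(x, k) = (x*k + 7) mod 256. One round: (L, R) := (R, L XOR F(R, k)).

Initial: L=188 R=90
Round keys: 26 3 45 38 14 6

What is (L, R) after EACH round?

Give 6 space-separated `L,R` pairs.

Round 1 (k=26): L=90 R=151
Round 2 (k=3): L=151 R=150
Round 3 (k=45): L=150 R=242
Round 4 (k=38): L=242 R=101
Round 5 (k=14): L=101 R=127
Round 6 (k=6): L=127 R=100

Answer: 90,151 151,150 150,242 242,101 101,127 127,100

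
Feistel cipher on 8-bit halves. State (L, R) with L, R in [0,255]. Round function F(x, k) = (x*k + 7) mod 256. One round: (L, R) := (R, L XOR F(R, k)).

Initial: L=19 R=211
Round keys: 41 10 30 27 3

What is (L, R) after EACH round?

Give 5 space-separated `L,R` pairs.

Round 1 (k=41): L=211 R=193
Round 2 (k=10): L=193 R=66
Round 3 (k=30): L=66 R=2
Round 4 (k=27): L=2 R=127
Round 5 (k=3): L=127 R=134

Answer: 211,193 193,66 66,2 2,127 127,134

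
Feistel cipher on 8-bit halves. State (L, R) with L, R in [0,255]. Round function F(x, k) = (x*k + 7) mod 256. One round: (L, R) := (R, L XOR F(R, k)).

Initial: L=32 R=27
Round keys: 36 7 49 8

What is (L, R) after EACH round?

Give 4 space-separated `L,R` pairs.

Round 1 (k=36): L=27 R=243
Round 2 (k=7): L=243 R=183
Round 3 (k=49): L=183 R=253
Round 4 (k=8): L=253 R=88

Answer: 27,243 243,183 183,253 253,88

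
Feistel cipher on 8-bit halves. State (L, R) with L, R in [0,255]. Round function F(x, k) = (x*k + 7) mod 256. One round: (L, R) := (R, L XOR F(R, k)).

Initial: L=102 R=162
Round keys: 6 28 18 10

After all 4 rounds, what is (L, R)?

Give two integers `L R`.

Round 1 (k=6): L=162 R=181
Round 2 (k=28): L=181 R=113
Round 3 (k=18): L=113 R=76
Round 4 (k=10): L=76 R=142

Answer: 76 142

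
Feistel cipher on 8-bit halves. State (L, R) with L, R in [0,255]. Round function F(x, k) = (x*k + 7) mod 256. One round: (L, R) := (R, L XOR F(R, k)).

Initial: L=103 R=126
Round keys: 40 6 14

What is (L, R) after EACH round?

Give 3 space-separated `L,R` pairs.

Answer: 126,208 208,153 153,181

Derivation:
Round 1 (k=40): L=126 R=208
Round 2 (k=6): L=208 R=153
Round 3 (k=14): L=153 R=181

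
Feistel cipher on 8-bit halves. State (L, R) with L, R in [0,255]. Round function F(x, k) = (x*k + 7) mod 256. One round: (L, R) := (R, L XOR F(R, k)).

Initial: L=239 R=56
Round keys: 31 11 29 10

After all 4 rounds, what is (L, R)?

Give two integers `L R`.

Round 1 (k=31): L=56 R=32
Round 2 (k=11): L=32 R=95
Round 3 (k=29): L=95 R=234
Round 4 (k=10): L=234 R=116

Answer: 234 116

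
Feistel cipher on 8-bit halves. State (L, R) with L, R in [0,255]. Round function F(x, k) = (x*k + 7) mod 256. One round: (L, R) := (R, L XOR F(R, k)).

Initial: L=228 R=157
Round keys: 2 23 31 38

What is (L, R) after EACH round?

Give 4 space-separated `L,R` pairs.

Answer: 157,165 165,71 71,5 5,130

Derivation:
Round 1 (k=2): L=157 R=165
Round 2 (k=23): L=165 R=71
Round 3 (k=31): L=71 R=5
Round 4 (k=38): L=5 R=130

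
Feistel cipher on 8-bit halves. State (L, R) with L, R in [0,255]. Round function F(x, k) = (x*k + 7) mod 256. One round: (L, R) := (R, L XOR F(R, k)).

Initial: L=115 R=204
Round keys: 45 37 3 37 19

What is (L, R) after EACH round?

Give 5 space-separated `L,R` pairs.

Answer: 204,144 144,27 27,200 200,244 244,235

Derivation:
Round 1 (k=45): L=204 R=144
Round 2 (k=37): L=144 R=27
Round 3 (k=3): L=27 R=200
Round 4 (k=37): L=200 R=244
Round 5 (k=19): L=244 R=235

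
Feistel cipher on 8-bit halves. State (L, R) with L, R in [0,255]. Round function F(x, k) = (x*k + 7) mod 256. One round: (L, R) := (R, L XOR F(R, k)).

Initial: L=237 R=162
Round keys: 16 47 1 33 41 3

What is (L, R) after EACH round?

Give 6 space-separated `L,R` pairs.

Answer: 162,202 202,191 191,12 12,44 44,31 31,72

Derivation:
Round 1 (k=16): L=162 R=202
Round 2 (k=47): L=202 R=191
Round 3 (k=1): L=191 R=12
Round 4 (k=33): L=12 R=44
Round 5 (k=41): L=44 R=31
Round 6 (k=3): L=31 R=72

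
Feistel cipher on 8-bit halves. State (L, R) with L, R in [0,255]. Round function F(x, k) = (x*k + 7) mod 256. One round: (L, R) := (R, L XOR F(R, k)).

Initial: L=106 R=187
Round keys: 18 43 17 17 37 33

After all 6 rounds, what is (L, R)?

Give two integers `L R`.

Round 1 (k=18): L=187 R=71
Round 2 (k=43): L=71 R=79
Round 3 (k=17): L=79 R=1
Round 4 (k=17): L=1 R=87
Round 5 (k=37): L=87 R=155
Round 6 (k=33): L=155 R=85

Answer: 155 85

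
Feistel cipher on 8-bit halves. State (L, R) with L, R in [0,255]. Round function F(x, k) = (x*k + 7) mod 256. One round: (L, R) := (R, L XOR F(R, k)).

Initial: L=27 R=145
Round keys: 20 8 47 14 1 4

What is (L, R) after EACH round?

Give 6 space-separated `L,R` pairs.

Round 1 (k=20): L=145 R=64
Round 2 (k=8): L=64 R=150
Round 3 (k=47): L=150 R=209
Round 4 (k=14): L=209 R=227
Round 5 (k=1): L=227 R=59
Round 6 (k=4): L=59 R=16

Answer: 145,64 64,150 150,209 209,227 227,59 59,16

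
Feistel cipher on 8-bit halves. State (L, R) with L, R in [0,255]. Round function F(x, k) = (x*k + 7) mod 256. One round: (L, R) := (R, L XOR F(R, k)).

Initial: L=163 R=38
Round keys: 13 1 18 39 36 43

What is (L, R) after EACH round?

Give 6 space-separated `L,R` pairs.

Answer: 38,86 86,123 123,251 251,63 63,24 24,48

Derivation:
Round 1 (k=13): L=38 R=86
Round 2 (k=1): L=86 R=123
Round 3 (k=18): L=123 R=251
Round 4 (k=39): L=251 R=63
Round 5 (k=36): L=63 R=24
Round 6 (k=43): L=24 R=48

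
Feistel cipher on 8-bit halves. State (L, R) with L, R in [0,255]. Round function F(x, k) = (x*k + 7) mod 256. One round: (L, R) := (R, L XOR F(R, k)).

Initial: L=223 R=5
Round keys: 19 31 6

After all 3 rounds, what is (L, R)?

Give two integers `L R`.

Round 1 (k=19): L=5 R=185
Round 2 (k=31): L=185 R=107
Round 3 (k=6): L=107 R=48

Answer: 107 48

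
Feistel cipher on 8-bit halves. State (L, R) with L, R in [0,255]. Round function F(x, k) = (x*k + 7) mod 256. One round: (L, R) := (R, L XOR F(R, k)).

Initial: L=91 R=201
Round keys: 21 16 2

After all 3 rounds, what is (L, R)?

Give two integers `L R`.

Round 1 (k=21): L=201 R=223
Round 2 (k=16): L=223 R=62
Round 3 (k=2): L=62 R=92

Answer: 62 92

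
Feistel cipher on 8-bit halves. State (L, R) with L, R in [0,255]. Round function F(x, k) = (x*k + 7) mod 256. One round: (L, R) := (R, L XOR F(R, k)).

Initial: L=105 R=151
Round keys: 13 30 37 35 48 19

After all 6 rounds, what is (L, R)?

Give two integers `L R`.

Answer: 9 117

Derivation:
Round 1 (k=13): L=151 R=219
Round 2 (k=30): L=219 R=38
Round 3 (k=37): L=38 R=94
Round 4 (k=35): L=94 R=199
Round 5 (k=48): L=199 R=9
Round 6 (k=19): L=9 R=117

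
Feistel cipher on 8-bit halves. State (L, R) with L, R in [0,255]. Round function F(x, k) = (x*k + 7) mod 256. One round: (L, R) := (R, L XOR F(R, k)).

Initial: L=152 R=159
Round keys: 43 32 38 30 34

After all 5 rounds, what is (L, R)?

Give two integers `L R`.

Round 1 (k=43): L=159 R=36
Round 2 (k=32): L=36 R=24
Round 3 (k=38): L=24 R=179
Round 4 (k=30): L=179 R=25
Round 5 (k=34): L=25 R=234

Answer: 25 234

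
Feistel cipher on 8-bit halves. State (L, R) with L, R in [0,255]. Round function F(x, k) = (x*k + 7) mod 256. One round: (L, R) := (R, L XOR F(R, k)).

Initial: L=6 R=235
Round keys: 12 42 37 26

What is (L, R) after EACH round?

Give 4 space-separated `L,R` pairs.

Answer: 235,13 13,194 194,28 28,29

Derivation:
Round 1 (k=12): L=235 R=13
Round 2 (k=42): L=13 R=194
Round 3 (k=37): L=194 R=28
Round 4 (k=26): L=28 R=29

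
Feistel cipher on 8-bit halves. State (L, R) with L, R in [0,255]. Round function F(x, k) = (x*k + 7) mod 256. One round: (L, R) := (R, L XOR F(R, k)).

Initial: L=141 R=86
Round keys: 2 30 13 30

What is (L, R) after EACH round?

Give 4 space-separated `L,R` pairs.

Answer: 86,62 62,29 29,190 190,86

Derivation:
Round 1 (k=2): L=86 R=62
Round 2 (k=30): L=62 R=29
Round 3 (k=13): L=29 R=190
Round 4 (k=30): L=190 R=86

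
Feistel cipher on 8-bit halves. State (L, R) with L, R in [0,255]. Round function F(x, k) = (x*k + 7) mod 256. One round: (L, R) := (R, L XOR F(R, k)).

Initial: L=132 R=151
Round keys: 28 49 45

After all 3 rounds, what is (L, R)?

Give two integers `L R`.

Answer: 113 235

Derivation:
Round 1 (k=28): L=151 R=15
Round 2 (k=49): L=15 R=113
Round 3 (k=45): L=113 R=235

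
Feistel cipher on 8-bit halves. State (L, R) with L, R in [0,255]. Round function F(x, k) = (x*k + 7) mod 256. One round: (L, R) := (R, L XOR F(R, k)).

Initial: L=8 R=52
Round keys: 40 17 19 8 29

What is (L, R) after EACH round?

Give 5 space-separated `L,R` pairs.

Round 1 (k=40): L=52 R=47
Round 2 (k=17): L=47 R=18
Round 3 (k=19): L=18 R=114
Round 4 (k=8): L=114 R=133
Round 5 (k=29): L=133 R=106

Answer: 52,47 47,18 18,114 114,133 133,106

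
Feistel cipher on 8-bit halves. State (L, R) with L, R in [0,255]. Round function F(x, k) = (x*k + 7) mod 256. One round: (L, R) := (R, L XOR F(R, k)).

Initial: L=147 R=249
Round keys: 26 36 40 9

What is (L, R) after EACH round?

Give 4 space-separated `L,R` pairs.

Answer: 249,194 194,182 182,181 181,210

Derivation:
Round 1 (k=26): L=249 R=194
Round 2 (k=36): L=194 R=182
Round 3 (k=40): L=182 R=181
Round 4 (k=9): L=181 R=210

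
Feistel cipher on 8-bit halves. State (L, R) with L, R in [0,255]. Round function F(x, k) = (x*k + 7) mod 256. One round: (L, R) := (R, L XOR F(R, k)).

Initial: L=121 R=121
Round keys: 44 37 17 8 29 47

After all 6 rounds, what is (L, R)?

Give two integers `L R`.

Round 1 (k=44): L=121 R=170
Round 2 (k=37): L=170 R=224
Round 3 (k=17): L=224 R=77
Round 4 (k=8): L=77 R=143
Round 5 (k=29): L=143 R=119
Round 6 (k=47): L=119 R=111

Answer: 119 111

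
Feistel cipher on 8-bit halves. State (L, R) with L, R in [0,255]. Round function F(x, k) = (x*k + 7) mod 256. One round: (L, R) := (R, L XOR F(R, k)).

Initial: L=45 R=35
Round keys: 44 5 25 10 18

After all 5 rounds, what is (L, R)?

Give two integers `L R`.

Answer: 115 70

Derivation:
Round 1 (k=44): L=35 R=38
Round 2 (k=5): L=38 R=230
Round 3 (k=25): L=230 R=91
Round 4 (k=10): L=91 R=115
Round 5 (k=18): L=115 R=70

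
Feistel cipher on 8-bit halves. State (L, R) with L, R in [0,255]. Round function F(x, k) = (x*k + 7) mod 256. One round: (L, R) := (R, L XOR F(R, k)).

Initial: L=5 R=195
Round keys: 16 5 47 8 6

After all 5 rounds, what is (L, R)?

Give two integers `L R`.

Round 1 (k=16): L=195 R=50
Round 2 (k=5): L=50 R=194
Round 3 (k=47): L=194 R=151
Round 4 (k=8): L=151 R=125
Round 5 (k=6): L=125 R=98

Answer: 125 98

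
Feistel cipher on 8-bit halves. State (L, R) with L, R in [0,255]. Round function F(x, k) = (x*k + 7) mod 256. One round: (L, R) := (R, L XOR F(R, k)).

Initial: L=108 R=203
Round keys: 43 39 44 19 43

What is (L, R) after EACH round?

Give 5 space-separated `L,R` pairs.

Answer: 203,76 76,80 80,139 139,8 8,212

Derivation:
Round 1 (k=43): L=203 R=76
Round 2 (k=39): L=76 R=80
Round 3 (k=44): L=80 R=139
Round 4 (k=19): L=139 R=8
Round 5 (k=43): L=8 R=212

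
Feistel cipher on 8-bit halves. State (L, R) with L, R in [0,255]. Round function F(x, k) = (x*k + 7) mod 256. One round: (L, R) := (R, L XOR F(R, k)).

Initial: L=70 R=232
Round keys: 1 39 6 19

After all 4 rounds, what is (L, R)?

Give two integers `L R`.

Round 1 (k=1): L=232 R=169
Round 2 (k=39): L=169 R=46
Round 3 (k=6): L=46 R=178
Round 4 (k=19): L=178 R=19

Answer: 178 19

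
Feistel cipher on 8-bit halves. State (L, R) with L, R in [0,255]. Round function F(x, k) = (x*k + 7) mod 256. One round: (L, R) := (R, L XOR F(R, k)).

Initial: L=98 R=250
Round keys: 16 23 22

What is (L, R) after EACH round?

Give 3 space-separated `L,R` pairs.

Answer: 250,197 197,64 64,66

Derivation:
Round 1 (k=16): L=250 R=197
Round 2 (k=23): L=197 R=64
Round 3 (k=22): L=64 R=66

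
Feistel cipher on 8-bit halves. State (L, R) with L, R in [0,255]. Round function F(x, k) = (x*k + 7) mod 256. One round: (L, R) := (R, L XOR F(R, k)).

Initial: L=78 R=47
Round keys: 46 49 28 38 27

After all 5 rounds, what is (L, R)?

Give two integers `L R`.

Answer: 94 101

Derivation:
Round 1 (k=46): L=47 R=55
Round 2 (k=49): L=55 R=161
Round 3 (k=28): L=161 R=148
Round 4 (k=38): L=148 R=94
Round 5 (k=27): L=94 R=101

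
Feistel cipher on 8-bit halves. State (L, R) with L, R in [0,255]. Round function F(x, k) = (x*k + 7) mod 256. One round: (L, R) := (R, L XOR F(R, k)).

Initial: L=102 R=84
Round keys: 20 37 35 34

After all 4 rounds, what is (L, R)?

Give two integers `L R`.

Answer: 110 43

Derivation:
Round 1 (k=20): L=84 R=241
Round 2 (k=37): L=241 R=136
Round 3 (k=35): L=136 R=110
Round 4 (k=34): L=110 R=43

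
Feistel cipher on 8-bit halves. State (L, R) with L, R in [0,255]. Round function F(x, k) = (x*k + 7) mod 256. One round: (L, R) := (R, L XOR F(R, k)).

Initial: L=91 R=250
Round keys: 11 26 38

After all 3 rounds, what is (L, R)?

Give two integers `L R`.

Answer: 233 3

Derivation:
Round 1 (k=11): L=250 R=158
Round 2 (k=26): L=158 R=233
Round 3 (k=38): L=233 R=3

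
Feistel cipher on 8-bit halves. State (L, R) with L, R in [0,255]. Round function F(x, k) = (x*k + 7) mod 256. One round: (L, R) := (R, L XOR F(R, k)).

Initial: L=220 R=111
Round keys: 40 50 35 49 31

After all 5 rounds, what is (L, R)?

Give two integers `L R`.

Round 1 (k=40): L=111 R=131
Round 2 (k=50): L=131 R=242
Round 3 (k=35): L=242 R=158
Round 4 (k=49): L=158 R=183
Round 5 (k=31): L=183 R=174

Answer: 183 174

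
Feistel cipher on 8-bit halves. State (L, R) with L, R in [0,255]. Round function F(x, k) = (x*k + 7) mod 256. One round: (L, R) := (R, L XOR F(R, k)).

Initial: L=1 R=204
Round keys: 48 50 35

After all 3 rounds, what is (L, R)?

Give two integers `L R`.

Answer: 127 34

Derivation:
Round 1 (k=48): L=204 R=70
Round 2 (k=50): L=70 R=127
Round 3 (k=35): L=127 R=34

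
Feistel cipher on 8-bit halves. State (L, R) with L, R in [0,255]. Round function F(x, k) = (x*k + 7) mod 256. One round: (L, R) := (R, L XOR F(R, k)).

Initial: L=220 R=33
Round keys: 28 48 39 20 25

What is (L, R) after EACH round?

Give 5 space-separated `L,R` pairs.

Round 1 (k=28): L=33 R=127
Round 2 (k=48): L=127 R=246
Round 3 (k=39): L=246 R=254
Round 4 (k=20): L=254 R=41
Round 5 (k=25): L=41 R=246

Answer: 33,127 127,246 246,254 254,41 41,246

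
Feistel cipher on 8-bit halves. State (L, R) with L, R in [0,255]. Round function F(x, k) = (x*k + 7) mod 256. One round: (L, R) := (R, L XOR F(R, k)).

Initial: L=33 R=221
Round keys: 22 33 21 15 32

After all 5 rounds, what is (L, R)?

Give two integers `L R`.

Answer: 240 150

Derivation:
Round 1 (k=22): L=221 R=36
Round 2 (k=33): L=36 R=118
Round 3 (k=21): L=118 R=145
Round 4 (k=15): L=145 R=240
Round 5 (k=32): L=240 R=150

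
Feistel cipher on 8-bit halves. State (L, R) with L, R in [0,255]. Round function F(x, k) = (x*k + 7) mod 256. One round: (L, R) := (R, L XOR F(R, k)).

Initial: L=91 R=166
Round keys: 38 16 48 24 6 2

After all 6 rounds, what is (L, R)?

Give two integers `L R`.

Round 1 (k=38): L=166 R=240
Round 2 (k=16): L=240 R=161
Round 3 (k=48): L=161 R=199
Round 4 (k=24): L=199 R=14
Round 5 (k=6): L=14 R=156
Round 6 (k=2): L=156 R=49

Answer: 156 49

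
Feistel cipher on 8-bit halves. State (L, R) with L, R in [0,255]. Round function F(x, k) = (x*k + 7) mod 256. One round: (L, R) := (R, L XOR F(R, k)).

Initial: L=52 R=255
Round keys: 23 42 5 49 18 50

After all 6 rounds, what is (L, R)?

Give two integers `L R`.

Round 1 (k=23): L=255 R=196
Round 2 (k=42): L=196 R=208
Round 3 (k=5): L=208 R=211
Round 4 (k=49): L=211 R=186
Round 5 (k=18): L=186 R=200
Round 6 (k=50): L=200 R=173

Answer: 200 173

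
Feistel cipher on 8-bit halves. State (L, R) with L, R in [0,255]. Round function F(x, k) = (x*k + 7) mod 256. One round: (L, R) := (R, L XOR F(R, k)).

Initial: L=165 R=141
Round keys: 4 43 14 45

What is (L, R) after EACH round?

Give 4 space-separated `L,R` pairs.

Round 1 (k=4): L=141 R=158
Round 2 (k=43): L=158 R=28
Round 3 (k=14): L=28 R=17
Round 4 (k=45): L=17 R=24

Answer: 141,158 158,28 28,17 17,24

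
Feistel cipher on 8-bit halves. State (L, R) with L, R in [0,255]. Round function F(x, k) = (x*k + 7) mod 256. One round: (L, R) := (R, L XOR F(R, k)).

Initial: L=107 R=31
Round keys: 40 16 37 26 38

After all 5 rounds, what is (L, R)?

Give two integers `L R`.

Answer: 125 158

Derivation:
Round 1 (k=40): L=31 R=180
Round 2 (k=16): L=180 R=88
Round 3 (k=37): L=88 R=11
Round 4 (k=26): L=11 R=125
Round 5 (k=38): L=125 R=158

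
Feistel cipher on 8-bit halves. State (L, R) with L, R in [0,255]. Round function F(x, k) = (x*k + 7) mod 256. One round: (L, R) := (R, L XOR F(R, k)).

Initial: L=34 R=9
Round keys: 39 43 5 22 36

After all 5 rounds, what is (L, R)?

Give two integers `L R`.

Round 1 (k=39): L=9 R=68
Round 2 (k=43): L=68 R=122
Round 3 (k=5): L=122 R=45
Round 4 (k=22): L=45 R=159
Round 5 (k=36): L=159 R=78

Answer: 159 78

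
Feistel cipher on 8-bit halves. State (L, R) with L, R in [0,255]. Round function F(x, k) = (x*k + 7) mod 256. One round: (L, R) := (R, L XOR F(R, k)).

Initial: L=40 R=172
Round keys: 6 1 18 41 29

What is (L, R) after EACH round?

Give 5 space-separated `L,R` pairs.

Round 1 (k=6): L=172 R=39
Round 2 (k=1): L=39 R=130
Round 3 (k=18): L=130 R=12
Round 4 (k=41): L=12 R=113
Round 5 (k=29): L=113 R=216

Answer: 172,39 39,130 130,12 12,113 113,216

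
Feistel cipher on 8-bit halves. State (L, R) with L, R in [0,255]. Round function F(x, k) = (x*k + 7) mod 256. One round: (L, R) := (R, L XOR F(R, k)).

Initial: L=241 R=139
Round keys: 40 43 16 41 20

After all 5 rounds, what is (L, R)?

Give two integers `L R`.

Answer: 242 6

Derivation:
Round 1 (k=40): L=139 R=78
Round 2 (k=43): L=78 R=170
Round 3 (k=16): L=170 R=233
Round 4 (k=41): L=233 R=242
Round 5 (k=20): L=242 R=6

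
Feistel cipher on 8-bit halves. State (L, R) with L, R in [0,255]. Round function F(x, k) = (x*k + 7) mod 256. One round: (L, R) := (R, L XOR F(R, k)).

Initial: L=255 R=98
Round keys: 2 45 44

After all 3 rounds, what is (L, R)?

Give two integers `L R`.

Answer: 73 167

Derivation:
Round 1 (k=2): L=98 R=52
Round 2 (k=45): L=52 R=73
Round 3 (k=44): L=73 R=167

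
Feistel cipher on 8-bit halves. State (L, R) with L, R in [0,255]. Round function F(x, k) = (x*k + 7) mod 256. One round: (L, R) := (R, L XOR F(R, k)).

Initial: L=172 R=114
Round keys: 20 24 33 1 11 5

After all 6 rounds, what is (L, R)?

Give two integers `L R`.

Answer: 255 145

Derivation:
Round 1 (k=20): L=114 R=67
Round 2 (k=24): L=67 R=61
Round 3 (k=33): L=61 R=167
Round 4 (k=1): L=167 R=147
Round 5 (k=11): L=147 R=255
Round 6 (k=5): L=255 R=145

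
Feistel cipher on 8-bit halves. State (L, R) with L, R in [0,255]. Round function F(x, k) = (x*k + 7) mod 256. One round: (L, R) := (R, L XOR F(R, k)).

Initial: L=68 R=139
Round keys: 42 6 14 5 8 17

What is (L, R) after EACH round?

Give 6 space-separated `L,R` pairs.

Round 1 (k=42): L=139 R=145
Round 2 (k=6): L=145 R=230
Round 3 (k=14): L=230 R=10
Round 4 (k=5): L=10 R=223
Round 5 (k=8): L=223 R=245
Round 6 (k=17): L=245 R=147

Answer: 139,145 145,230 230,10 10,223 223,245 245,147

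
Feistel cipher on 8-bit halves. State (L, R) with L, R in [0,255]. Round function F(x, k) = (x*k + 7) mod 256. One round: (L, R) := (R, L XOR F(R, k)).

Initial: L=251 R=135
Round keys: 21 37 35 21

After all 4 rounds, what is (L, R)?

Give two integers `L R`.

Answer: 105 175

Derivation:
Round 1 (k=21): L=135 R=225
Round 2 (k=37): L=225 R=11
Round 3 (k=35): L=11 R=105
Round 4 (k=21): L=105 R=175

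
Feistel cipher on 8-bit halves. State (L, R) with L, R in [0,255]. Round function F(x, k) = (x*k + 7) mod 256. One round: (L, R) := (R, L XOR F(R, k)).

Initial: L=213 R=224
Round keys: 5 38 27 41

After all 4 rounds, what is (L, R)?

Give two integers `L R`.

Round 1 (k=5): L=224 R=178
Round 2 (k=38): L=178 R=147
Round 3 (k=27): L=147 R=58
Round 4 (k=41): L=58 R=194

Answer: 58 194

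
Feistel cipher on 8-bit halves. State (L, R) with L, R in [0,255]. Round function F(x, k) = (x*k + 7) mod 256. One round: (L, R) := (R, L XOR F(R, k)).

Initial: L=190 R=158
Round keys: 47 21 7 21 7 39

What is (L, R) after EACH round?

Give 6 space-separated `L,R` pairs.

Answer: 158,183 183,148 148,164 164,239 239,52 52,28

Derivation:
Round 1 (k=47): L=158 R=183
Round 2 (k=21): L=183 R=148
Round 3 (k=7): L=148 R=164
Round 4 (k=21): L=164 R=239
Round 5 (k=7): L=239 R=52
Round 6 (k=39): L=52 R=28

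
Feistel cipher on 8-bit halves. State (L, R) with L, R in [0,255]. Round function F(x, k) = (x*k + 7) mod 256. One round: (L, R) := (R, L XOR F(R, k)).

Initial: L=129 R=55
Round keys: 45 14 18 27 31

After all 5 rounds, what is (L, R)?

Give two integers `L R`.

Answer: 225 70

Derivation:
Round 1 (k=45): L=55 R=51
Round 2 (k=14): L=51 R=230
Round 3 (k=18): L=230 R=0
Round 4 (k=27): L=0 R=225
Round 5 (k=31): L=225 R=70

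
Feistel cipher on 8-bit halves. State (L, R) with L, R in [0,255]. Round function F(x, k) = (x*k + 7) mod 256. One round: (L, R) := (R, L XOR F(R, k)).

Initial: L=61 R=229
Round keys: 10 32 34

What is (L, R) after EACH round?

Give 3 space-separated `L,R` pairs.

Answer: 229,196 196,98 98,207

Derivation:
Round 1 (k=10): L=229 R=196
Round 2 (k=32): L=196 R=98
Round 3 (k=34): L=98 R=207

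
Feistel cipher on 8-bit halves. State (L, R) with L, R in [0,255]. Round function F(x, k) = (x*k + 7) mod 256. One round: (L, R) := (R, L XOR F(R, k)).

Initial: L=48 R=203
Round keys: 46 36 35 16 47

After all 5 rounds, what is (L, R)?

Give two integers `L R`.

Round 1 (k=46): L=203 R=177
Round 2 (k=36): L=177 R=32
Round 3 (k=35): L=32 R=214
Round 4 (k=16): L=214 R=71
Round 5 (k=47): L=71 R=198

Answer: 71 198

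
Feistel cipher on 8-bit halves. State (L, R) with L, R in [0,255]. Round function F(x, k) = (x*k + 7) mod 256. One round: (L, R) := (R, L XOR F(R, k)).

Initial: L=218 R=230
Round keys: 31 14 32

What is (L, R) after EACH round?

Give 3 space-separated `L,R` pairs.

Answer: 230,59 59,167 167,220

Derivation:
Round 1 (k=31): L=230 R=59
Round 2 (k=14): L=59 R=167
Round 3 (k=32): L=167 R=220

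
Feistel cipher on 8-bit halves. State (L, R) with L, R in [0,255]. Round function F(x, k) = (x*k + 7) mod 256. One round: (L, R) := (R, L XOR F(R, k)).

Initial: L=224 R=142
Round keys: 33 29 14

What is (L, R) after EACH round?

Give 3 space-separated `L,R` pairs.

Answer: 142,181 181,6 6,238

Derivation:
Round 1 (k=33): L=142 R=181
Round 2 (k=29): L=181 R=6
Round 3 (k=14): L=6 R=238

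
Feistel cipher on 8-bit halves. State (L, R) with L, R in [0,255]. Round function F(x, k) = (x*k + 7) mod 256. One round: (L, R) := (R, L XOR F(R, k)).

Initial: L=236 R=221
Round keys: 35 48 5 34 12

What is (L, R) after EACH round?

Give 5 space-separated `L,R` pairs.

Answer: 221,210 210,186 186,123 123,231 231,160

Derivation:
Round 1 (k=35): L=221 R=210
Round 2 (k=48): L=210 R=186
Round 3 (k=5): L=186 R=123
Round 4 (k=34): L=123 R=231
Round 5 (k=12): L=231 R=160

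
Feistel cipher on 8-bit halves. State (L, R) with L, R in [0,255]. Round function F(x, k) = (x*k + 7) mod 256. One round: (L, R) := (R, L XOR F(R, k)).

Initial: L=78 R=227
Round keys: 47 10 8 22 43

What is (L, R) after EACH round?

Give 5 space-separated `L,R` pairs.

Answer: 227,250 250,40 40,189 189,109 109,235

Derivation:
Round 1 (k=47): L=227 R=250
Round 2 (k=10): L=250 R=40
Round 3 (k=8): L=40 R=189
Round 4 (k=22): L=189 R=109
Round 5 (k=43): L=109 R=235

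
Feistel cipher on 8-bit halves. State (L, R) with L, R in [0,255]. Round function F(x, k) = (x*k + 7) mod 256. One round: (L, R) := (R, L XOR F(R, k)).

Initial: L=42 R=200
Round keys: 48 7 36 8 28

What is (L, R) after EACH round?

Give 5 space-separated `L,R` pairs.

Round 1 (k=48): L=200 R=173
Round 2 (k=7): L=173 R=10
Round 3 (k=36): L=10 R=194
Round 4 (k=8): L=194 R=29
Round 5 (k=28): L=29 R=241

Answer: 200,173 173,10 10,194 194,29 29,241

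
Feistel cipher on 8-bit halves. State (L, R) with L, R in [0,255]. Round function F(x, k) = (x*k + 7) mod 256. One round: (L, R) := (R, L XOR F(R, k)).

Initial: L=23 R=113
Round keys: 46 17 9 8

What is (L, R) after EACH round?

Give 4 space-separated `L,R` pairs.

Round 1 (k=46): L=113 R=66
Round 2 (k=17): L=66 R=24
Round 3 (k=9): L=24 R=157
Round 4 (k=8): L=157 R=247

Answer: 113,66 66,24 24,157 157,247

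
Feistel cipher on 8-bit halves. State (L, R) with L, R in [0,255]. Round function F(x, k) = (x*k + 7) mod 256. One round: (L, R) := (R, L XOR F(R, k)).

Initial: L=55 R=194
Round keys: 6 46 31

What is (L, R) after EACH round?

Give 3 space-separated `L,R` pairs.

Round 1 (k=6): L=194 R=164
Round 2 (k=46): L=164 R=189
Round 3 (k=31): L=189 R=78

Answer: 194,164 164,189 189,78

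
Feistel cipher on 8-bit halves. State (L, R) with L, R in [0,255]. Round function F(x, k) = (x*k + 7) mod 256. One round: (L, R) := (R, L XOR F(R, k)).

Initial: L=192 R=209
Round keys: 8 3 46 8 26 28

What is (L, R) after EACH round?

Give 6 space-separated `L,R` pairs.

Answer: 209,79 79,37 37,226 226,50 50,249 249,113

Derivation:
Round 1 (k=8): L=209 R=79
Round 2 (k=3): L=79 R=37
Round 3 (k=46): L=37 R=226
Round 4 (k=8): L=226 R=50
Round 5 (k=26): L=50 R=249
Round 6 (k=28): L=249 R=113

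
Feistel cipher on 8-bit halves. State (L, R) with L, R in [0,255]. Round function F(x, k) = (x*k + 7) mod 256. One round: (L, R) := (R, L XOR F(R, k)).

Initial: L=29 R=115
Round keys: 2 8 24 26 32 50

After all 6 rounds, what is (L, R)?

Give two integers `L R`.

Answer: 48 206

Derivation:
Round 1 (k=2): L=115 R=240
Round 2 (k=8): L=240 R=244
Round 3 (k=24): L=244 R=23
Round 4 (k=26): L=23 R=169
Round 5 (k=32): L=169 R=48
Round 6 (k=50): L=48 R=206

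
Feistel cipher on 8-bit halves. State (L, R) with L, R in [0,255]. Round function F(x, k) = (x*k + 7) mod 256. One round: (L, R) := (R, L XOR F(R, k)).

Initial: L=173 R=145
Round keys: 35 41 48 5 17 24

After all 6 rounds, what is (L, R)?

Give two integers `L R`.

Round 1 (k=35): L=145 R=119
Round 2 (k=41): L=119 R=135
Round 3 (k=48): L=135 R=32
Round 4 (k=5): L=32 R=32
Round 5 (k=17): L=32 R=7
Round 6 (k=24): L=7 R=143

Answer: 7 143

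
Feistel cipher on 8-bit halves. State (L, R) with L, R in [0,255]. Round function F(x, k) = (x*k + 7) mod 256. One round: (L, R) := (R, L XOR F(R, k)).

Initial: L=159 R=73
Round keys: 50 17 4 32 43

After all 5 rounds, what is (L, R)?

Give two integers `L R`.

Round 1 (k=50): L=73 R=214
Round 2 (k=17): L=214 R=116
Round 3 (k=4): L=116 R=1
Round 4 (k=32): L=1 R=83
Round 5 (k=43): L=83 R=249

Answer: 83 249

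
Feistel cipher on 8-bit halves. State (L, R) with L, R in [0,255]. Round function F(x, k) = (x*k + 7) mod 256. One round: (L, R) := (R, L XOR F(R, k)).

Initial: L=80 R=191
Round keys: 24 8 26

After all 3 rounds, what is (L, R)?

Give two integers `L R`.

Round 1 (k=24): L=191 R=191
Round 2 (k=8): L=191 R=64
Round 3 (k=26): L=64 R=56

Answer: 64 56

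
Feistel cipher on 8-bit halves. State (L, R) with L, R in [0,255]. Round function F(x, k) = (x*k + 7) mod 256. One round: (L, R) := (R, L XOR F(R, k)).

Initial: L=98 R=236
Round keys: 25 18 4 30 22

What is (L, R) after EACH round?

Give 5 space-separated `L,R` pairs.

Round 1 (k=25): L=236 R=113
Round 2 (k=18): L=113 R=21
Round 3 (k=4): L=21 R=42
Round 4 (k=30): L=42 R=230
Round 5 (k=22): L=230 R=225

Answer: 236,113 113,21 21,42 42,230 230,225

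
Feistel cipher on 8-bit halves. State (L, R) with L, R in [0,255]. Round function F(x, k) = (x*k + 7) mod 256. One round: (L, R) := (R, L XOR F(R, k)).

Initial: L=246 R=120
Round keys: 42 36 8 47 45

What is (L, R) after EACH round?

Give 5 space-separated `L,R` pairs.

Round 1 (k=42): L=120 R=65
Round 2 (k=36): L=65 R=83
Round 3 (k=8): L=83 R=222
Round 4 (k=47): L=222 R=154
Round 5 (k=45): L=154 R=199

Answer: 120,65 65,83 83,222 222,154 154,199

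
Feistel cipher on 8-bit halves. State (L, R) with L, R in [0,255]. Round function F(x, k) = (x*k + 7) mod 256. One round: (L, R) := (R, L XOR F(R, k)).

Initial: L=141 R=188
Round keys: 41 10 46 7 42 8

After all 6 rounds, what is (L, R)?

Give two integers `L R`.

Answer: 122 208

Derivation:
Round 1 (k=41): L=188 R=174
Round 2 (k=10): L=174 R=111
Round 3 (k=46): L=111 R=87
Round 4 (k=7): L=87 R=7
Round 5 (k=42): L=7 R=122
Round 6 (k=8): L=122 R=208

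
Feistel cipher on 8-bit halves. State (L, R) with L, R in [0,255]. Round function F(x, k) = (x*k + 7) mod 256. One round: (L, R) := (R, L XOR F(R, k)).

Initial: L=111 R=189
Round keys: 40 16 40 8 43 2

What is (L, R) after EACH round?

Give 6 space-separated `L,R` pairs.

Round 1 (k=40): L=189 R=224
Round 2 (k=16): L=224 R=186
Round 3 (k=40): L=186 R=247
Round 4 (k=8): L=247 R=5
Round 5 (k=43): L=5 R=41
Round 6 (k=2): L=41 R=92

Answer: 189,224 224,186 186,247 247,5 5,41 41,92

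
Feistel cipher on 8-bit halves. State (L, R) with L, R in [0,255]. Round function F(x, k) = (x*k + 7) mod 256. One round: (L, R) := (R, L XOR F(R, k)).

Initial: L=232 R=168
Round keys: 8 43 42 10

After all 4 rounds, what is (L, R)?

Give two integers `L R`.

Round 1 (k=8): L=168 R=175
Round 2 (k=43): L=175 R=196
Round 3 (k=42): L=196 R=128
Round 4 (k=10): L=128 R=195

Answer: 128 195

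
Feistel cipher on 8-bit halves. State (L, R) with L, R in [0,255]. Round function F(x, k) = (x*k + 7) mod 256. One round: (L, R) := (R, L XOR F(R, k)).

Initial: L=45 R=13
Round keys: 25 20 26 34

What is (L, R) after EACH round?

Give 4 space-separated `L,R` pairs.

Answer: 13,97 97,150 150,34 34,29

Derivation:
Round 1 (k=25): L=13 R=97
Round 2 (k=20): L=97 R=150
Round 3 (k=26): L=150 R=34
Round 4 (k=34): L=34 R=29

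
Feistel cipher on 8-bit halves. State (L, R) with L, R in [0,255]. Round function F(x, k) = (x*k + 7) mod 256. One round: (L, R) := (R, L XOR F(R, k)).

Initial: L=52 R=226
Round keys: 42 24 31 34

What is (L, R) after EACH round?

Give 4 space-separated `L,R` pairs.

Round 1 (k=42): L=226 R=47
Round 2 (k=24): L=47 R=141
Round 3 (k=31): L=141 R=53
Round 4 (k=34): L=53 R=156

Answer: 226,47 47,141 141,53 53,156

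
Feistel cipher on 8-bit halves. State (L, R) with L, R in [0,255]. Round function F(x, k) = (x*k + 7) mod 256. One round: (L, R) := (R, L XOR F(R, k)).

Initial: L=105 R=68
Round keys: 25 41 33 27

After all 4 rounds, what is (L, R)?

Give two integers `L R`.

Round 1 (k=25): L=68 R=194
Round 2 (k=41): L=194 R=93
Round 3 (k=33): L=93 R=198
Round 4 (k=27): L=198 R=180

Answer: 198 180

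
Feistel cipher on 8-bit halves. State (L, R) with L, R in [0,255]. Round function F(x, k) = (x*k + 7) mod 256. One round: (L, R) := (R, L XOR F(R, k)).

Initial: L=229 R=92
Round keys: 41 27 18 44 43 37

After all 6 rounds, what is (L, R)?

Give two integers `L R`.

Round 1 (k=41): L=92 R=38
Round 2 (k=27): L=38 R=85
Round 3 (k=18): L=85 R=39
Round 4 (k=44): L=39 R=238
Round 5 (k=43): L=238 R=38
Round 6 (k=37): L=38 R=107

Answer: 38 107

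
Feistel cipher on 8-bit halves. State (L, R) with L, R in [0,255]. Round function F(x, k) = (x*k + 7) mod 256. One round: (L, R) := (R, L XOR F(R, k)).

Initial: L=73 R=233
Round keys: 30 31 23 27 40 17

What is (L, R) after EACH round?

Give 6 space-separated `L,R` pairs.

Answer: 233,28 28,130 130,169 169,88 88,110 110,13

Derivation:
Round 1 (k=30): L=233 R=28
Round 2 (k=31): L=28 R=130
Round 3 (k=23): L=130 R=169
Round 4 (k=27): L=169 R=88
Round 5 (k=40): L=88 R=110
Round 6 (k=17): L=110 R=13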